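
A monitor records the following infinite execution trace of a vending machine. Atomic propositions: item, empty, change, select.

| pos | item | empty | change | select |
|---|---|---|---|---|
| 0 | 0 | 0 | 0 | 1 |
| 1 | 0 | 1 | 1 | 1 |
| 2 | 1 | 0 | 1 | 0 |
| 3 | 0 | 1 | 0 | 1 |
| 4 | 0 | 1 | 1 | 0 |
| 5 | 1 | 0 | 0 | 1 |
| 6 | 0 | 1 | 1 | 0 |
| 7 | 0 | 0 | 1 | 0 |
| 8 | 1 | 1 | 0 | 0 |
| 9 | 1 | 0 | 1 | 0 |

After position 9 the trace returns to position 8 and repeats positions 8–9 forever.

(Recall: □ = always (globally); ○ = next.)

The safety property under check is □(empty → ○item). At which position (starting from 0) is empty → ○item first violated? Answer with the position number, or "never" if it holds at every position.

3

Check empty → ○item at each position in order: 0 ✓, 1 ✓, 2 ✓.
At position 3 the labels are {empty, select} and the next position 4 has {change, empty}, so empty → ○item is false there. This is the first violation.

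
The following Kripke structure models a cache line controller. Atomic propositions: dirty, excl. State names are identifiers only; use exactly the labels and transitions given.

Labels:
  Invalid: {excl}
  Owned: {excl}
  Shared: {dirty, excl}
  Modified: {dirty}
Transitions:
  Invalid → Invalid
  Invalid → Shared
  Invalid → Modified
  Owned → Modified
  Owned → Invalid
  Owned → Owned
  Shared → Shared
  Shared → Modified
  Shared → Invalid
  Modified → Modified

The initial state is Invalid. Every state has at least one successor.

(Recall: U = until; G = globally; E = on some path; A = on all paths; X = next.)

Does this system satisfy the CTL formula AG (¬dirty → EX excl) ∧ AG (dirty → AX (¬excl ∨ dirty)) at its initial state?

States satisfying ¬dirty → EX excl: {Invalid, Owned, Shared, Modified}.
States satisfying AG (¬dirty → EX excl): {Invalid, Owned, Shared, Modified}.
States satisfying dirty → AX (¬excl ∨ dirty): {Invalid, Owned, Modified}.
States satisfying AG (dirty → AX (¬excl ∨ dirty)): {Modified}.
States satisfying AG (¬dirty → EX excl) ∧ AG (dirty → AX (¬excl ∨ dirty)): {Modified}.
Invalid ∉ Sat(AG (¬dirty → EX excl) ∧ AG (dirty → AX (¬excl ∨ dirty))).

Violated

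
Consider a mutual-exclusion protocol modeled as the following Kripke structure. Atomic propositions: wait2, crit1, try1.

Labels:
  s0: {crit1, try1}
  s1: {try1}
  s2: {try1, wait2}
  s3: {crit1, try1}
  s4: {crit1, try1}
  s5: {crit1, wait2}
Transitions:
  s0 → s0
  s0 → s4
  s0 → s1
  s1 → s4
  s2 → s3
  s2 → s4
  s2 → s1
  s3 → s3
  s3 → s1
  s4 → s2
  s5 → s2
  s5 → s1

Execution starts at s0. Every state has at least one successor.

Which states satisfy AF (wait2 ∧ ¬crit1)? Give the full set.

{s1, s2, s4, s5}

States satisfying wait2 ∧ ¬crit1: {s2}.
States satisfying AF (wait2 ∧ ¬crit1): {s1, s2, s4, s5}.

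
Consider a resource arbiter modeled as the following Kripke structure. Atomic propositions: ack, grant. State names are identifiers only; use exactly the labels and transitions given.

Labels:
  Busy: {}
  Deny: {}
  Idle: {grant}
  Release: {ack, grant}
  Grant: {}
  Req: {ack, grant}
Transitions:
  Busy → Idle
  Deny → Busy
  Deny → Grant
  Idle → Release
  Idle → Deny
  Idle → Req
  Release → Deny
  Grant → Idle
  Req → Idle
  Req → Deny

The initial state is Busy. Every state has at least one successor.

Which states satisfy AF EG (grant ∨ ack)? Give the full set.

States satisfying EG (grant ∨ ack): {Idle, Req}.
States satisfying AF EG (grant ∨ ack): {Busy, Deny, Idle, Release, Grant, Req}.

{Busy, Deny, Idle, Release, Grant, Req}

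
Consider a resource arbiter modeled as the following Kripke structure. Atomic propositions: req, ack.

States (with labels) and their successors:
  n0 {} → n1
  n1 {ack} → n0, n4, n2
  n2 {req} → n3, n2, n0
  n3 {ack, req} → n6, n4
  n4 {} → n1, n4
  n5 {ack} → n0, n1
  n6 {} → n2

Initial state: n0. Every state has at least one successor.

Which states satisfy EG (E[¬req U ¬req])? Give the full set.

States satisfying E[¬req U ¬req]: {n0, n1, n4, n5, n6}.
States satisfying EG (E[¬req U ¬req]): {n0, n1, n4, n5}.

{n0, n1, n4, n5}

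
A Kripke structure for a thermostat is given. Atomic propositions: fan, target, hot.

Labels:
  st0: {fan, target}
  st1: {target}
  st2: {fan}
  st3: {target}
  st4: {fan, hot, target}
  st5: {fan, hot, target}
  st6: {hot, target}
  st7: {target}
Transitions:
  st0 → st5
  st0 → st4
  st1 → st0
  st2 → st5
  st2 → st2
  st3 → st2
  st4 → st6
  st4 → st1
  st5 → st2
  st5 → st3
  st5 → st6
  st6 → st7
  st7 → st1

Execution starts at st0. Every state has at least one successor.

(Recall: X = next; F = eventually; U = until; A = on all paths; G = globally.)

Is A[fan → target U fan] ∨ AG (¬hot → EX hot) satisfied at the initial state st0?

Satisfied

States satisfying fan → target: {st0, st1, st3, st4, st5, st6, st7}.
States satisfying fan: {st0, st2, st4, st5}.
States satisfying A[fan → target U fan]: {st0, st1, st2, st3, st4, st5, st6, st7}.
States satisfying ¬hot → EX hot: {st0, st2, st4, st5, st6}.
States satisfying AG (¬hot → EX hot): ∅.
States satisfying A[fan → target U fan] ∨ AG (¬hot → EX hot): {st0, st1, st2, st3, st4, st5, st6, st7}.
st0 ∈ Sat(A[fan → target U fan] ∨ AG (¬hot → EX hot)).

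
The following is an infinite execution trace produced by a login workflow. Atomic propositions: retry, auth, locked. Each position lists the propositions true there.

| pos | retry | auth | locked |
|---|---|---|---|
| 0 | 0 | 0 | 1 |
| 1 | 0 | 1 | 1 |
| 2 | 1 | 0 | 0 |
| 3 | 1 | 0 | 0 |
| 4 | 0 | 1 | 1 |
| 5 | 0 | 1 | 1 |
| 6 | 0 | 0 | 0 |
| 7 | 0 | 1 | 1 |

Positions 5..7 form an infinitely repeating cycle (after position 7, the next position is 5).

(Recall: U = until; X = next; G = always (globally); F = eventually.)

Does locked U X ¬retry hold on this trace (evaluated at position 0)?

Satisfied

Walking from position 0: X ¬retry first holds at position 0, and locked holds at every earlier position along the way, so locked U X ¬retry holds.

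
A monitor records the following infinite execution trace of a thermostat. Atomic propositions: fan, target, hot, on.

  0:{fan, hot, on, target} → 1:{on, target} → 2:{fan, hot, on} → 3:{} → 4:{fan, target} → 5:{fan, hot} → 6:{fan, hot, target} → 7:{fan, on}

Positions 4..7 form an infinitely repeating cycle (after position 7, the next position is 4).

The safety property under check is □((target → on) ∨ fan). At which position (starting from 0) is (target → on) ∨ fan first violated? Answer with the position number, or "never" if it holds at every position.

(target → on) ∨ fan holds at every position 0..7, and those are all the positions the trace ever visits, so the invariant □((target → on) ∨ fan) is never violated.

never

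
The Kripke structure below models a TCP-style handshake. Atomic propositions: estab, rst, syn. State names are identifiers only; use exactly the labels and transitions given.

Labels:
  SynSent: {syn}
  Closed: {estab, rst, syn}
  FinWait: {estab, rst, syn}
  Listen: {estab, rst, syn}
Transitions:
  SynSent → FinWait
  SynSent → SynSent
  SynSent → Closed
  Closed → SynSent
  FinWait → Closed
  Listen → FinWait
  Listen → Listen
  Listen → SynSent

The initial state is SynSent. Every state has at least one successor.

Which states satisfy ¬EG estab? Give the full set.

States satisfying estab: {Closed, FinWait, Listen}.
States satisfying EG estab: {Listen}.
States satisfying ¬EG estab: {SynSent, Closed, FinWait}.

{SynSent, Closed, FinWait}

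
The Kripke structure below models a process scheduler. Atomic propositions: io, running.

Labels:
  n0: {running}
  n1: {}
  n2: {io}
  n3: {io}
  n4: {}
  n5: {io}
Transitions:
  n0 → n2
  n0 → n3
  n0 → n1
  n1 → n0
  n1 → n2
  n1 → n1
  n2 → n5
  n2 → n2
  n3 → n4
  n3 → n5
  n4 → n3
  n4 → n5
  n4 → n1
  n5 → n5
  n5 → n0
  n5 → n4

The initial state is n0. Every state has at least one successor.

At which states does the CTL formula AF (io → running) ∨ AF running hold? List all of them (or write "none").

{n0, n1, n4}

States satisfying io → running: {n0, n1, n4}.
States satisfying AF (io → running): {n0, n1, n4}.
States satisfying running: {n0}.
States satisfying AF running: {n0}.
States satisfying AF (io → running) ∨ AF running: {n0, n1, n4}.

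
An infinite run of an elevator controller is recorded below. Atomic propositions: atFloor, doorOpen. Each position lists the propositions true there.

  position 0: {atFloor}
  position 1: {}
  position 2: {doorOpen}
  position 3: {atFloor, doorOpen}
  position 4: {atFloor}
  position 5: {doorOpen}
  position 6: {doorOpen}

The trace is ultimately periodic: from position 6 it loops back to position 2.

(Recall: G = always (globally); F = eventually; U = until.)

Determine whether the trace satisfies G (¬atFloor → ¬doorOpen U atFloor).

Does not hold

¬atFloor → ¬doorOpen U atFloor must hold at every position from 0 onward. It fails at position 1, so G (¬atFloor → ¬doorOpen U atFloor) is false.
Positions where ¬atFloor holds: 1, 2, 5, 6.
Check ¬doorOpen U atFloor at each: 1→fails, 2→fails, 5→fails, 6→fails.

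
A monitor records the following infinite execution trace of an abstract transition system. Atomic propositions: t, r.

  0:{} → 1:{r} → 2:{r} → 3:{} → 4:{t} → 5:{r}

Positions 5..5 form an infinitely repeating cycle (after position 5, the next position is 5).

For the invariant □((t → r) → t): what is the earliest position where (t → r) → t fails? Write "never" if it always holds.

0

At position 0 the labels are {}, so (t → r) → t is false there. This is the first violation.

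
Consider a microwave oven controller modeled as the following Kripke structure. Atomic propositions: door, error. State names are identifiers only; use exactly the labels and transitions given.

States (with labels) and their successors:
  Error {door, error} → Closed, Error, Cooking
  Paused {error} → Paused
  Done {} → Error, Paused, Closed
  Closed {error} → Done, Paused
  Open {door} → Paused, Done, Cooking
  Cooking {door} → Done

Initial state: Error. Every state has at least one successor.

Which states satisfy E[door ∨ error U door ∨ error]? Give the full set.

{Error, Paused, Closed, Open, Cooking}

States satisfying door ∨ error: {Error, Paused, Closed, Open, Cooking}.
States satisfying E[door ∨ error U door ∨ error]: {Error, Paused, Closed, Open, Cooking}.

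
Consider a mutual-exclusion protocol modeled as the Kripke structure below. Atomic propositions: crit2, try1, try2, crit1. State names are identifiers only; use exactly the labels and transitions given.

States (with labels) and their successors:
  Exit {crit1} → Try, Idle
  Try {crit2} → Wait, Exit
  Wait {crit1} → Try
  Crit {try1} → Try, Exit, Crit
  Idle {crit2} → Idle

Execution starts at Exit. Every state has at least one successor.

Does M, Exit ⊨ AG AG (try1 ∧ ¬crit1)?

States satisfying AG (try1 ∧ ¬crit1): ∅.
States satisfying AG AG (try1 ∧ ¬crit1): ∅.
Exit is reachable from Exit and violates AG (try1 ∧ ¬crit1), so AG fails at Exit.
Exit ∉ Sat(AG AG (try1 ∧ ¬crit1)).

Violated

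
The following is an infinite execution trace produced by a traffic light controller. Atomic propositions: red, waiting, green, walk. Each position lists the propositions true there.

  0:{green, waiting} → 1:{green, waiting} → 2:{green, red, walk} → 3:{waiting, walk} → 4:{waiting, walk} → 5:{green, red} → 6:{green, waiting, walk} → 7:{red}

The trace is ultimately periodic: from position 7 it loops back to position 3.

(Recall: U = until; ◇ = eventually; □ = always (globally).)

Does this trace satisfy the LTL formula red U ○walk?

Walking from position 0: at position 0, ○walk has not yet held and red fails, so red U ○walk is false.

Does not hold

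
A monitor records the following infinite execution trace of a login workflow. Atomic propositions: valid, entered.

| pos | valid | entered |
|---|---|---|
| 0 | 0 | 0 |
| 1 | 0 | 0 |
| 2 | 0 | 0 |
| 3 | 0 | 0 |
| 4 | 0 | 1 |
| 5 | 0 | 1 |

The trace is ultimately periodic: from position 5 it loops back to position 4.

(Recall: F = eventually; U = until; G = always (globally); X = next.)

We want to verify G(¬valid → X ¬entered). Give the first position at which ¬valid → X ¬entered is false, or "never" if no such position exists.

Check ¬valid → X ¬entered at each position in order: 0 ✓, 1 ✓, 2 ✓.
At position 3 the labels are {} and the next position 4 has {entered}, so ¬valid → X ¬entered is false there. This is the first violation.

3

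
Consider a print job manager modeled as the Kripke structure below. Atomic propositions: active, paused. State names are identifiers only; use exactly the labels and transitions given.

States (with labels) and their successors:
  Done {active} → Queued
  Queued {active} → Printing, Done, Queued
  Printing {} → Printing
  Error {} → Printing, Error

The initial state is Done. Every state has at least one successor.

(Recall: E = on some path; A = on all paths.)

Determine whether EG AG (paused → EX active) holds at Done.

States satisfying AG (paused → EX active): {Done, Queued, Printing, Error}.
States satisfying EG AG (paused → EX active): {Done, Queued, Printing, Error}.
Done ∈ Sat(EG AG (paused → EX active)).

Satisfied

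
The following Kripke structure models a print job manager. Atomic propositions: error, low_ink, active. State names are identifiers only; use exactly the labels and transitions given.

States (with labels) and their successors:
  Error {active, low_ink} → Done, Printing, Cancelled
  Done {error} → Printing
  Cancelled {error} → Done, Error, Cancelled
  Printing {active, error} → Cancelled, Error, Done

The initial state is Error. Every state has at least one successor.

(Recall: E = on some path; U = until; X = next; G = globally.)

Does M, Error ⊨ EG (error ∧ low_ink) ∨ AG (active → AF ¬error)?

States satisfying error ∧ low_ink: ∅.
States satisfying EG (error ∧ low_ink): ∅.
States satisfying active → AF ¬error: {Error, Done, Cancelled}.
States satisfying AG (active → AF ¬error): ∅.
States satisfying EG (error ∧ low_ink) ∨ AG (active → AF ¬error): ∅.
Error ∉ Sat(EG (error ∧ low_ink) ∨ AG (active → AF ¬error)).

No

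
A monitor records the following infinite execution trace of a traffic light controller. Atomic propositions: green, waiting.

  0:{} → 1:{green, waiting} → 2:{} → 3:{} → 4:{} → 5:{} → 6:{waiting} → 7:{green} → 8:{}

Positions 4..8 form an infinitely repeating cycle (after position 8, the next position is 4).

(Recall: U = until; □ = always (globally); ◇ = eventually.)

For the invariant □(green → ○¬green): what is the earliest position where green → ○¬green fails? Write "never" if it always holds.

green → ○¬green holds at every position 0..8, and those are all the positions the trace ever visits, so the invariant □(green → ○¬green) is never violated.

never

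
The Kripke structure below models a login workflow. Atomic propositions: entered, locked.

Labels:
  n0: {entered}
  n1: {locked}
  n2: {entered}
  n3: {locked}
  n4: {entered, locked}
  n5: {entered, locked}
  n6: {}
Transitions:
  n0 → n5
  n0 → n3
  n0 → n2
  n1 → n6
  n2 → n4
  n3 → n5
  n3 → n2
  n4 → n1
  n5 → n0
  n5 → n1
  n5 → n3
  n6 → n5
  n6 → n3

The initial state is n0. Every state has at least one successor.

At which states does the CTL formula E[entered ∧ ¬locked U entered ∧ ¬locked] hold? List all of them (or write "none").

States satisfying entered ∧ ¬locked: {n0, n2}.
States satisfying E[entered ∧ ¬locked U entered ∧ ¬locked]: {n0, n2}.

{n0, n2}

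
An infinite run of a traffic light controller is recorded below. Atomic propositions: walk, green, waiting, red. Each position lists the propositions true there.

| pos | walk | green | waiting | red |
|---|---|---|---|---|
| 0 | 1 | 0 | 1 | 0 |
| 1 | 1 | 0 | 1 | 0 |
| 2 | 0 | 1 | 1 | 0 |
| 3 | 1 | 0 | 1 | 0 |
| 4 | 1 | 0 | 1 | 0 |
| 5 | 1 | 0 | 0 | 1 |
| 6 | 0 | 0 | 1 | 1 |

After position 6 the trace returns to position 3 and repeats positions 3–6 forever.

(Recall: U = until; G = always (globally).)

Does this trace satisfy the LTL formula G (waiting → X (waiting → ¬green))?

Does not hold

waiting → X (waiting → ¬green) must hold at every position from 0 onward. It fails at position 1, so G (waiting → X (waiting → ¬green)) is false.
Positions where waiting holds: 0, 1, 2, 3, 4, 6.
Check X (waiting → ¬green) at each: 0→ok, 1→fails, 2→ok, 3→ok, 4→ok, 6→ok.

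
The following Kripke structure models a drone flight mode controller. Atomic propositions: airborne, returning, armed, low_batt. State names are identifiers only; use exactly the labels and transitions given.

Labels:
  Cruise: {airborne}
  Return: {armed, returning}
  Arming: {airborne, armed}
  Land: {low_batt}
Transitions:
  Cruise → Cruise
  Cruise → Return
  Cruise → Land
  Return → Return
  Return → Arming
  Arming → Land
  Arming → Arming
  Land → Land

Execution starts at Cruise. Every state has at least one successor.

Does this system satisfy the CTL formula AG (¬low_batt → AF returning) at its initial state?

States satisfying ¬low_batt → AF returning: {Return, Land}.
States satisfying AG (¬low_batt → AF returning): {Land}.
Arming is reachable from Cruise and violates ¬low_batt → AF returning, so AG fails at Cruise.
Cruise ∉ Sat(AG (¬low_batt → AF returning)).

Does not hold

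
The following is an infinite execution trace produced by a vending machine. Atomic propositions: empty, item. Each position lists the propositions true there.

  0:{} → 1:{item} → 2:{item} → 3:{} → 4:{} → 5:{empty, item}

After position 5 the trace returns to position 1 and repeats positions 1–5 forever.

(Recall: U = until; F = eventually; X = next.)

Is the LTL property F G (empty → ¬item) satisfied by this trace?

G (empty → ¬item) is false at every position 0..5, so it never becomes true and F G (empty → ¬item) fails.

No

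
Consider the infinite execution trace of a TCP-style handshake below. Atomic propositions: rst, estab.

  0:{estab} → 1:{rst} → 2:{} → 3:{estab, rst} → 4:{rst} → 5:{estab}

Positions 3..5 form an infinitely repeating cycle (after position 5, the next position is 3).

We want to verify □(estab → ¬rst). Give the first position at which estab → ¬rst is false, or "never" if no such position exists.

Check estab → ¬rst at each position in order: 0 ✓, 1 ✓, 2 ✓.
At position 3 the labels are {estab, rst}, so estab → ¬rst is false there. This is the first violation.

3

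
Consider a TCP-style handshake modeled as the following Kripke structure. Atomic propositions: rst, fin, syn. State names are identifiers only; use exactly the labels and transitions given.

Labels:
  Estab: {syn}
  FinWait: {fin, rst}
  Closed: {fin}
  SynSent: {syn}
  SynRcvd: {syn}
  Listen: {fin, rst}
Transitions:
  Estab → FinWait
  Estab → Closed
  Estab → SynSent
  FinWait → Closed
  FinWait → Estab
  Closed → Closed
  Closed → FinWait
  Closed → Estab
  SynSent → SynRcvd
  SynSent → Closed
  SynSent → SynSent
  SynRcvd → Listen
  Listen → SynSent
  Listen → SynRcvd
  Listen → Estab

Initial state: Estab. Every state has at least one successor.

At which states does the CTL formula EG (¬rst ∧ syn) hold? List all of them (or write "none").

States satisfying ¬rst ∧ syn: {Estab, SynSent, SynRcvd}.
States satisfying EG (¬rst ∧ syn): {Estab, SynSent}.

{Estab, SynSent}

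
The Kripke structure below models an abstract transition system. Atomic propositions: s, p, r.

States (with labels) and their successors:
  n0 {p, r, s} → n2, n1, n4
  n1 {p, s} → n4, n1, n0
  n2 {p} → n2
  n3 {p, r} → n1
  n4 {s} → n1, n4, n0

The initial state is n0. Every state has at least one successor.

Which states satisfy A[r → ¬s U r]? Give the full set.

{n0, n3}

States satisfying r → ¬s: {n1, n2, n3, n4}.
States satisfying r: {n0, n3}.
States satisfying A[r → ¬s U r]: {n0, n3}.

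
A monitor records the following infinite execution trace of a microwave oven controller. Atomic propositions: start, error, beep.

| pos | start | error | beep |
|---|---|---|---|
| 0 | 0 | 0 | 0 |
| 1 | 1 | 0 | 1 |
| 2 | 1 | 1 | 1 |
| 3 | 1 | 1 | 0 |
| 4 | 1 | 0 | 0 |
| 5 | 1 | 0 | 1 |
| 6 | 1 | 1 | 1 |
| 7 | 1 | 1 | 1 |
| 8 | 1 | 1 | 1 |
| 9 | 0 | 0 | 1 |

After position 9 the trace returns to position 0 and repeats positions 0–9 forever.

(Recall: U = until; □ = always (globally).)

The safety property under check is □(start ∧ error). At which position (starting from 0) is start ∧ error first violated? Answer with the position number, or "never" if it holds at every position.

At position 0 the labels are {}, so start ∧ error is false there. This is the first violation.

0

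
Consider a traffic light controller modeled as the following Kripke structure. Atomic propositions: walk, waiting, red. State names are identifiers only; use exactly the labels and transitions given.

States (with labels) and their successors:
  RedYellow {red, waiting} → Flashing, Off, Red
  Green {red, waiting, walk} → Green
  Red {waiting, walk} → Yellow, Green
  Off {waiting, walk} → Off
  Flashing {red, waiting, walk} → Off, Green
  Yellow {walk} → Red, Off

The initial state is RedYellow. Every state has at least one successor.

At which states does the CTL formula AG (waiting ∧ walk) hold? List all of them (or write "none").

States satisfying waiting ∧ walk: {Green, Red, Off, Flashing}.
States satisfying AG (waiting ∧ walk): {Green, Off, Flashing}.

{Green, Off, Flashing}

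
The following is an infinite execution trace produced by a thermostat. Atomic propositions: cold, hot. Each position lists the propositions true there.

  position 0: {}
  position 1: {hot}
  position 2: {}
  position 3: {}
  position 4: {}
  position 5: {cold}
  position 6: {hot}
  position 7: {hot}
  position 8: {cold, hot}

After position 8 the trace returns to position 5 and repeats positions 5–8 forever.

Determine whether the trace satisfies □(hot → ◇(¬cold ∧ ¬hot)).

hot → ◇(¬cold ∧ ¬hot) must hold at every position from 0 onward. It fails at position 6, so □(hot → ◇(¬cold ∧ ¬hot)) is false.
Positions where hot holds: 1, 6, 7, 8.
Check ◇(¬cold ∧ ¬hot) at each: 1→ok, 6→fails, 7→fails, 8→fails.

No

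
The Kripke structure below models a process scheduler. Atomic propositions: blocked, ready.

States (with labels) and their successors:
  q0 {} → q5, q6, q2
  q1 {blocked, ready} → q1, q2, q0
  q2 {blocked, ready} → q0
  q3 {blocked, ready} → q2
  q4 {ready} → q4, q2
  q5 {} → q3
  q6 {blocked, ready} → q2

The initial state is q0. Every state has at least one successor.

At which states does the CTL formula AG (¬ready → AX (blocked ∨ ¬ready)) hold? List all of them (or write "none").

States satisfying ¬ready → AX (blocked ∨ ¬ready): {q0, q1, q2, q3, q4, q5, q6}.
States satisfying AG (¬ready → AX (blocked ∨ ¬ready)): {q0, q1, q2, q3, q4, q5, q6}.

{q0, q1, q2, q3, q4, q5, q6}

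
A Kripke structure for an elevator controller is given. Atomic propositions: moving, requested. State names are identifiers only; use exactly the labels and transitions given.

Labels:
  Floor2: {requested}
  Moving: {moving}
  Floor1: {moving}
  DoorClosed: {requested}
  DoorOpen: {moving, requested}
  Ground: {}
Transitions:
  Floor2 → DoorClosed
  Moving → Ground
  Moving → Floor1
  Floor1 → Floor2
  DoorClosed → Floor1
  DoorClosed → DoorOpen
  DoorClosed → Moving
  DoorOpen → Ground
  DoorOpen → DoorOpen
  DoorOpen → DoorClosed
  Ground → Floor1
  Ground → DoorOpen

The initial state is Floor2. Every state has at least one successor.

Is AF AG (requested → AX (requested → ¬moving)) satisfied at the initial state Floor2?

States satisfying AG (requested → AX (requested → ¬moving)): ∅.
States satisfying AF AG (requested → AX (requested → ¬moving)): ∅.
There is a path from Floor2 along which AG (requested → AX (requested → ¬moving)) never holds.
Floor2 ∉ Sat(AF AG (requested → AX (requested → ¬moving))).

Does not hold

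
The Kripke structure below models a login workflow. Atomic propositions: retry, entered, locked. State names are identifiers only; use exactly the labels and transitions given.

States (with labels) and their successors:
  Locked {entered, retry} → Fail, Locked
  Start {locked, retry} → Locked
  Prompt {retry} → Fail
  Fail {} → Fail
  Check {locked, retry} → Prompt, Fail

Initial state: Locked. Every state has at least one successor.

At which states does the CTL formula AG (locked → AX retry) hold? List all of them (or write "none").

{Locked, Start, Prompt, Fail}

States satisfying locked → AX retry: {Locked, Start, Prompt, Fail}.
States satisfying AG (locked → AX retry): {Locked, Start, Prompt, Fail}.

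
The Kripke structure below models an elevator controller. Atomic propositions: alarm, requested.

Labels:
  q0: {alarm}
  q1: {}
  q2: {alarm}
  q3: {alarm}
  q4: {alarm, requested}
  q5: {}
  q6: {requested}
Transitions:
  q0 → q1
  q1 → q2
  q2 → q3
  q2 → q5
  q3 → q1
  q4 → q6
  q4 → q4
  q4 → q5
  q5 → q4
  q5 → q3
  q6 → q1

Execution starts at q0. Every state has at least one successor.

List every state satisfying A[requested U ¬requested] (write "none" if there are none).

{q0, q1, q2, q3, q5, q6}

States satisfying requested: {q4, q6}.
States satisfying ¬requested: {q0, q1, q2, q3, q5}.
States satisfying A[requested U ¬requested]: {q0, q1, q2, q3, q5, q6}.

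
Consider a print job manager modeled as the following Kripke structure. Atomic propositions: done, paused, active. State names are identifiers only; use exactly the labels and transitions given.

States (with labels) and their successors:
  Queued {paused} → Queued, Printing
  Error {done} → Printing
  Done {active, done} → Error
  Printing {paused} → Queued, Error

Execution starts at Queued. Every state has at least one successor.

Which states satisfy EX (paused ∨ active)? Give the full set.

States satisfying paused ∨ active: {Queued, Done, Printing}.
States satisfying EX (paused ∨ active): {Queued, Error, Printing}.

{Queued, Error, Printing}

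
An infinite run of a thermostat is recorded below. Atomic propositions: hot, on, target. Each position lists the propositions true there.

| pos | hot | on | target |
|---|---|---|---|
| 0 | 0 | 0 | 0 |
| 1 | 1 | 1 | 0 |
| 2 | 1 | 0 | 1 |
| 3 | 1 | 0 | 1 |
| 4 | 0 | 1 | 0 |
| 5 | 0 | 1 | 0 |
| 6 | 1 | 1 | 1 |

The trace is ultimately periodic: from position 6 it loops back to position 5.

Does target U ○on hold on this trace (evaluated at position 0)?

Yes

Walking from position 0: ○on first holds at position 0, and target holds at every earlier position along the way, so target U ○on holds.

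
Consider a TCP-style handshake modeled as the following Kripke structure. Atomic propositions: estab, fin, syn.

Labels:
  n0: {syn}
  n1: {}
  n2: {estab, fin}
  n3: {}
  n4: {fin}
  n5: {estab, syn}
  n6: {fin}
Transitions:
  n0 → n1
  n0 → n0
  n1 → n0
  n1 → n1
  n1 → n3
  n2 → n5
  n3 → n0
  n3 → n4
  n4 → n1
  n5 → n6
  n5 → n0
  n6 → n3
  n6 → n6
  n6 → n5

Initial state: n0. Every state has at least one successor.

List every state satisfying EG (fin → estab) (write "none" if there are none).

States satisfying fin → estab: {n0, n1, n2, n3, n5}.
States satisfying EG (fin → estab): {n0, n1, n2, n3, n5}.

{n0, n1, n2, n3, n5}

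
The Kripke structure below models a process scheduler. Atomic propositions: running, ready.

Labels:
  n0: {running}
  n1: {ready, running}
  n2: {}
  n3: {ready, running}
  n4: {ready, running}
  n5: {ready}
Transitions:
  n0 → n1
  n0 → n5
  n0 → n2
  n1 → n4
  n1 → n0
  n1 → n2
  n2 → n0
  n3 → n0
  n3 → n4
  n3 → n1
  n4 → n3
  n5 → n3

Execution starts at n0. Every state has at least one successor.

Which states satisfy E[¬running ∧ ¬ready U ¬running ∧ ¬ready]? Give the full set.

States satisfying ¬running ∧ ¬ready: {n2}.
States satisfying E[¬running ∧ ¬ready U ¬running ∧ ¬ready]: {n2}.

{n2}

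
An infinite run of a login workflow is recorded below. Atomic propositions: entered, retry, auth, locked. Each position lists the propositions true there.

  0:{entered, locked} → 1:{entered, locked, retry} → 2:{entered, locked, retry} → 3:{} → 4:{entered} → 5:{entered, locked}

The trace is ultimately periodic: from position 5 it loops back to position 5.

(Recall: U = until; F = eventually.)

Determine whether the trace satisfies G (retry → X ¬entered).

retry → X ¬entered must hold at every position from 0 onward. It fails at position 1, so G (retry → X ¬entered) is false.
Positions where retry holds: 1, 2.
Check X ¬entered at each: 1→fails, 2→ok.

Does not hold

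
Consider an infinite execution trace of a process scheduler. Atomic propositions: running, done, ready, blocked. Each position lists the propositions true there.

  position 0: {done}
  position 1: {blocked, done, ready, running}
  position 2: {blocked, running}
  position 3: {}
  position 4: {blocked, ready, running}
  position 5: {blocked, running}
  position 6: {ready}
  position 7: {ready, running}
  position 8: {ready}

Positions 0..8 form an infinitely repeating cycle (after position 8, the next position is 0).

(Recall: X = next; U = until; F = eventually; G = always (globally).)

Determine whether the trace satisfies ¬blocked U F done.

Walking from position 0: F done first holds at position 0, and ¬blocked holds at every earlier position along the way, so ¬blocked U F done holds.

Yes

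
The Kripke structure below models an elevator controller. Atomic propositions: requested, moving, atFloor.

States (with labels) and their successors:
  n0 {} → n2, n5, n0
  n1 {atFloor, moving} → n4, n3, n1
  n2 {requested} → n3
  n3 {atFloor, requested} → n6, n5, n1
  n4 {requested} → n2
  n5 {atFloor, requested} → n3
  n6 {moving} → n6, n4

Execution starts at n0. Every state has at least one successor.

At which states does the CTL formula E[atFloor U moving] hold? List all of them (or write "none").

States satisfying atFloor: {n1, n3, n5}.
States satisfying moving: {n1, n6}.
States satisfying E[atFloor U moving]: {n1, n3, n5, n6}.

{n1, n3, n5, n6}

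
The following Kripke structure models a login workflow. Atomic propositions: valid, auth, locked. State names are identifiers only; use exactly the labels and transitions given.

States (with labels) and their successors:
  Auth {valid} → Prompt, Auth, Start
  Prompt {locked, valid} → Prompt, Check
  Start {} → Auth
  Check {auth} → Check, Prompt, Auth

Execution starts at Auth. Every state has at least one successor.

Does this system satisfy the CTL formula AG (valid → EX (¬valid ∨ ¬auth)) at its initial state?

States satisfying valid → EX (¬valid ∨ ¬auth): {Auth, Prompt, Start, Check}.
States satisfying AG (valid → EX (¬valid ∨ ¬auth)): {Auth, Prompt, Start, Check}.
Every state reachable from Auth satisfies valid → EX (¬valid ∨ ¬auth).
Auth ∈ Sat(AG (valid → EX (¬valid ∨ ¬auth))).

Satisfied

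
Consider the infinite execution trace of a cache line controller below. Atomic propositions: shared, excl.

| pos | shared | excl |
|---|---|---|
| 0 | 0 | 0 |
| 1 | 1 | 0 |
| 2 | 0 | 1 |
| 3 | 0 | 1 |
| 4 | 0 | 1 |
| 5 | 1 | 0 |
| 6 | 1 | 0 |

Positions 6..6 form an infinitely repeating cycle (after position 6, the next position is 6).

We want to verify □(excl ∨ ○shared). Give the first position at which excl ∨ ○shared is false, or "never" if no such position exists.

Check excl ∨ ○shared at each position in order: 0 ✓.
At position 1 the labels are {shared} and the next position 2 has {excl}, so excl ∨ ○shared is false there. This is the first violation.

1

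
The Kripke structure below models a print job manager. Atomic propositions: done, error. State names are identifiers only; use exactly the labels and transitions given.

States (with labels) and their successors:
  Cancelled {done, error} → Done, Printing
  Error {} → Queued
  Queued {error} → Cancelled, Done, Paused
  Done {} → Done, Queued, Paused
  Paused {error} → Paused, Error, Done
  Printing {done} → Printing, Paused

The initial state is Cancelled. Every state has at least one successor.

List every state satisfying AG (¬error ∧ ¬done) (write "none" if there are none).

States satisfying ¬error ∧ ¬done: {Error, Done}.
States satisfying AG (¬error ∧ ¬done): ∅.

none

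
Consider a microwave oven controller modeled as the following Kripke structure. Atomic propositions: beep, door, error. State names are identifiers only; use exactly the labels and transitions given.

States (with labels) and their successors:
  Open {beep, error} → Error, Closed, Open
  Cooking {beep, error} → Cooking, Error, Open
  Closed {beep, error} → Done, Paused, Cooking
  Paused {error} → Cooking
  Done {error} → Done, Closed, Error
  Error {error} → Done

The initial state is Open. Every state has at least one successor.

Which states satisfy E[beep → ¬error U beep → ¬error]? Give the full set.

{Paused, Done, Error}

States satisfying beep → ¬error: {Paused, Done, Error}.
States satisfying E[beep → ¬error U beep → ¬error]: {Paused, Done, Error}.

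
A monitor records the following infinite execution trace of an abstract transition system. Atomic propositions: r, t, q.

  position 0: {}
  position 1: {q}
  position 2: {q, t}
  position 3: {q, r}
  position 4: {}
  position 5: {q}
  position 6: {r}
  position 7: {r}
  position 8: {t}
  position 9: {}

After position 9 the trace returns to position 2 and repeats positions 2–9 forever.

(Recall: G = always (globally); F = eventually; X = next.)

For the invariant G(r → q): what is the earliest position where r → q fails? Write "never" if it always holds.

Check r → q at each position in order: 0 ✓, 1 ✓, 2 ✓, 3 ✓, 4 ✓, 5 ✓.
At position 6 the labels are {r}, so r → q is false there. This is the first violation.

6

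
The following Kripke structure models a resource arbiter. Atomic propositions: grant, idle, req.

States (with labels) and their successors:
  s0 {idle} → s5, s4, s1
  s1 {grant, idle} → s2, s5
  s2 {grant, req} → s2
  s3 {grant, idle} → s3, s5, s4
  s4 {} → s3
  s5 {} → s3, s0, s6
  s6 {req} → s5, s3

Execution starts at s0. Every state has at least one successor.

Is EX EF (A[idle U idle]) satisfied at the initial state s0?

States satisfying EF (A[idle U idle]): {s0, s1, s3, s4, s5, s6}.
States satisfying EX EF (A[idle U idle]): {s0, s1, s3, s4, s5, s6}.
s0 ∈ Sat(EX EF (A[idle U idle])).

Yes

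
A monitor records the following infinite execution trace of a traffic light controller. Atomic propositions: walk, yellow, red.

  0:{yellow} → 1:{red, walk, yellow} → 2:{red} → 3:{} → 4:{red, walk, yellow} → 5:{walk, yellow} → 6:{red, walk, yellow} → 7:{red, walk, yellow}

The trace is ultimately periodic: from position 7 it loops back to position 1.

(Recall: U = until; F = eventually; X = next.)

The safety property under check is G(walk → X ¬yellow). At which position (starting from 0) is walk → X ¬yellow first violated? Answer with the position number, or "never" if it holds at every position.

Check walk → X ¬yellow at each position in order: 0 ✓, 1 ✓, 2 ✓, 3 ✓.
At position 4 the labels are {red, walk, yellow} and the next position 5 has {walk, yellow}, so walk → X ¬yellow is false there. This is the first violation.

4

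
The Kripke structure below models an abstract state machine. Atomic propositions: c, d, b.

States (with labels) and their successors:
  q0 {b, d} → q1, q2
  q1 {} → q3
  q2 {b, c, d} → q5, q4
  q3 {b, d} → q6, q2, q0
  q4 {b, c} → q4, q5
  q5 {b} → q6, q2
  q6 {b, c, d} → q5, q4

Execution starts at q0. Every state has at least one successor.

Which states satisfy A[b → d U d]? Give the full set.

{q0, q1, q2, q3, q6}

States satisfying b → d: {q0, q1, q2, q3, q6}.
States satisfying d: {q0, q2, q3, q6}.
States satisfying A[b → d U d]: {q0, q1, q2, q3, q6}.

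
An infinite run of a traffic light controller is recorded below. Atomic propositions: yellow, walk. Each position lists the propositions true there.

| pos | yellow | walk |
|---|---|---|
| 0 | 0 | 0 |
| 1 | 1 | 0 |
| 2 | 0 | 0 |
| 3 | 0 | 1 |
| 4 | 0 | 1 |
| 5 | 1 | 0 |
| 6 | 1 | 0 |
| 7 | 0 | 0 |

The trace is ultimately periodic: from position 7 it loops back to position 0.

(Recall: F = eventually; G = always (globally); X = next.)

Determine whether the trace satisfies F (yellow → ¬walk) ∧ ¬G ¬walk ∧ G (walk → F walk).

yellow → ¬walk holds at position 0, which is reachable from 0, so F (yellow → ¬walk) holds.
At position 0: F (yellow → ¬walk) is true; ¬G ¬walk ∧ G (walk → F walk) is true; so F (yellow → ¬walk) ∧ ¬G ¬walk ∧ G (walk → F walk) is true.

Yes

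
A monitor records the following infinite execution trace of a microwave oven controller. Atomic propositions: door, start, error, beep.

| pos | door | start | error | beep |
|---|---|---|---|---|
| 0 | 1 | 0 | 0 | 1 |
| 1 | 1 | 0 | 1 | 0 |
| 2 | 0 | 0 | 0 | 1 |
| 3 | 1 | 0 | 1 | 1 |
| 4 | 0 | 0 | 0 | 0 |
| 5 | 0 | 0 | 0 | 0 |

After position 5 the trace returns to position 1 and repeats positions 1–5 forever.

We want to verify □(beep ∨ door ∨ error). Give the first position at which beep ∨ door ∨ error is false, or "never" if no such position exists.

4

Check beep ∨ door ∨ error at each position in order: 0 ✓, 1 ✓, 2 ✓, 3 ✓.
At position 4 the labels are {}, so beep ∨ door ∨ error is false there. This is the first violation.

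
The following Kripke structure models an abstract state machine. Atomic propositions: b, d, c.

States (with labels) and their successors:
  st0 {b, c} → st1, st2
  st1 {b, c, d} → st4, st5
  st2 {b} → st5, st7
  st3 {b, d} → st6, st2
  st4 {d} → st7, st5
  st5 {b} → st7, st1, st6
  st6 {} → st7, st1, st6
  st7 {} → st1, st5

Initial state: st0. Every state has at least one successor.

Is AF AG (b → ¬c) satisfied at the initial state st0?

States satisfying AG (b → ¬c): ∅.
States satisfying AF AG (b → ¬c): ∅.
There is a path from st0 along which AG (b → ¬c) never holds.
st0 ∉ Sat(AF AG (b → ¬c)).

No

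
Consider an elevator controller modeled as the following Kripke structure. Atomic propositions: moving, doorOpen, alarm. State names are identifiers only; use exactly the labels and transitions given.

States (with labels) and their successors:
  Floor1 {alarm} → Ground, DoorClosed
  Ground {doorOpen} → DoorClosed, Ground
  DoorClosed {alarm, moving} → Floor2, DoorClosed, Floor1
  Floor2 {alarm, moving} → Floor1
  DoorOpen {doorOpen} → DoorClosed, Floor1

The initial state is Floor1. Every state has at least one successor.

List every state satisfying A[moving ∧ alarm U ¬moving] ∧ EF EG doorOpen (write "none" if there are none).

States satisfying moving ∧ alarm: {DoorClosed, Floor2}.
States satisfying ¬moving: {Floor1, Ground, DoorOpen}.
States satisfying A[moving ∧ alarm U ¬moving]: {Floor1, Ground, Floor2, DoorOpen}.
States satisfying EG doorOpen: {Ground}.
States satisfying EF EG doorOpen: {Floor1, Ground, DoorClosed, Floor2, DoorOpen}.
States satisfying A[moving ∧ alarm U ¬moving] ∧ EF EG doorOpen: {Floor1, Ground, Floor2, DoorOpen}.

{Floor1, Ground, Floor2, DoorOpen}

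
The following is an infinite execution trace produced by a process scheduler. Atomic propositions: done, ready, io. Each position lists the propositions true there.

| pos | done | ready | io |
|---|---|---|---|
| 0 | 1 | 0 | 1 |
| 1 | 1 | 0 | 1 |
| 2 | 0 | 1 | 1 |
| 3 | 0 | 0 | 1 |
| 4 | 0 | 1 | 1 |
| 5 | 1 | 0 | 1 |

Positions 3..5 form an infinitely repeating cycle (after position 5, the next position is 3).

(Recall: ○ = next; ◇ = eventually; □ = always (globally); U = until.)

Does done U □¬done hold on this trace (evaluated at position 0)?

Does not hold

Walking from position 0: at position 2, □¬done has not yet held and done fails, so done U □¬done is false.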